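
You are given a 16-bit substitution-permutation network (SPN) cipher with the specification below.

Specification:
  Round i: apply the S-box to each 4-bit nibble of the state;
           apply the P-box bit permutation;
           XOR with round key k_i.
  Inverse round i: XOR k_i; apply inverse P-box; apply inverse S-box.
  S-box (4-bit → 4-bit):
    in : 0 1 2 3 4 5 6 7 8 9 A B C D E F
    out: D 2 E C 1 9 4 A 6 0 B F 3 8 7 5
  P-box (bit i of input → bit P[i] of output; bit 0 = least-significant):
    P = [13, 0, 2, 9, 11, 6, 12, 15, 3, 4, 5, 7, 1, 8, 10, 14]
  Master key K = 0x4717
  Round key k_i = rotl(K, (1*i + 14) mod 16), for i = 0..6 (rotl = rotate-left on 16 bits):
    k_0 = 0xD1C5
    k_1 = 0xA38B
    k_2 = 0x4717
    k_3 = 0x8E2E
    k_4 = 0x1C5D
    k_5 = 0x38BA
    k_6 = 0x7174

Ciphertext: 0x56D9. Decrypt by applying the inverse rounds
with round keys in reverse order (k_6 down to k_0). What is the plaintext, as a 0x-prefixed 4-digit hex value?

0xC47D

s_0 = ciphertext = 0x56D9
s_1 = InvRound(s_0, k_6) = 0x809B
s_2 = InvRound(s_1, k_5) = 0x960C
s_3 = InvRound(s_2, k_4) = 0x91A7
s_4 = InvRound(s_3, k_3) = 0x85F7
s_5 = InvRound(s_4, k_2) = 0xD37D
s_6 = InvRound(s_5, k_1) = 0x528F
s_7 = InvRound(s_6, k_0) = 0xC47D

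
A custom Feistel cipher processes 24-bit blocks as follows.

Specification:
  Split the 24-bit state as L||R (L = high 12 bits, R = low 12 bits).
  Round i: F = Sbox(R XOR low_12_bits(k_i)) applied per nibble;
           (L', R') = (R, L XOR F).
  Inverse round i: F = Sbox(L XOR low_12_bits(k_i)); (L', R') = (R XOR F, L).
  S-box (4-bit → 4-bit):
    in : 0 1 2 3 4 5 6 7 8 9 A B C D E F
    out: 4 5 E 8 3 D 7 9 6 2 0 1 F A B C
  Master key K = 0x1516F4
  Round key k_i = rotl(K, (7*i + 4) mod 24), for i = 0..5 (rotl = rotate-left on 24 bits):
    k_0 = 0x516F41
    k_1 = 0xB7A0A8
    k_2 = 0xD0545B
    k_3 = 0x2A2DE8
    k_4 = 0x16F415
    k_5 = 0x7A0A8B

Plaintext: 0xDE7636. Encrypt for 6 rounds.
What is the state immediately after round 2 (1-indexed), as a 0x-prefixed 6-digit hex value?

s_0 = plaintext = 0xDE7636
s_1 = Round(s_0, k_0) = 0x636F7E
s_2 = Round(s_1, k_1) = 0xF7EA91
s_3 = Round(s_2, k_2) = 0xA9148E
s_4 = Round(s_3, k_3) = 0x48E8E6
s_5 = Round(s_4, k_4) = 0x8E6B46
s_6 = Round(s_5, k_5) = 0xB46D1C

0xF7EA91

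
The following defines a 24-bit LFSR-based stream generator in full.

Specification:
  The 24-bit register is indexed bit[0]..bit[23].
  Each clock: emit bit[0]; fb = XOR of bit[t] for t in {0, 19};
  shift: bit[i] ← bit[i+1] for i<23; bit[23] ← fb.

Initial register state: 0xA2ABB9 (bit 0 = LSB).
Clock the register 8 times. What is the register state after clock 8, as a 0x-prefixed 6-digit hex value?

0x0DA2AB

reg_0 = 0xA2ABB9
clock 1: out=1, reg = 0xD155DC
clock 2: out=0, reg = 0x68AAEE
clock 3: out=0, reg = 0xB45577
clock 4: out=1, reg = 0xDA2ABB
clock 5: out=1, reg = 0x6D155D
clock 6: out=1, reg = 0x368AAE
clock 7: out=0, reg = 0x1B4557
clock 8: out=1, reg = 0x0DA2AB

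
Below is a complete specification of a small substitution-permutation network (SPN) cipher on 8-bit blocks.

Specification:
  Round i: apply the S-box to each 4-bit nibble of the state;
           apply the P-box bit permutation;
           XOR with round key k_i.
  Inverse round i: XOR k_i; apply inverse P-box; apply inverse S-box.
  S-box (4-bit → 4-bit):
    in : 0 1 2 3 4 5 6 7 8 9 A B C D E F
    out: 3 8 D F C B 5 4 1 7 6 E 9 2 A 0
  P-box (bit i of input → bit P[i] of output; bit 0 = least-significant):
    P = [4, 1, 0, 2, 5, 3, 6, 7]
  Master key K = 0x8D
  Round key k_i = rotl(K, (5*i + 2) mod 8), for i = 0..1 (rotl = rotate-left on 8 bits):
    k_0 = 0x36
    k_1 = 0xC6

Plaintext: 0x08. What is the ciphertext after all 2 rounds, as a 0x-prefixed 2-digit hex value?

0xE8

s_0 = plaintext = 0x08
s_1 = Round(s_0, k_0) = 0x0E
s_2 = Round(s_1, k_1) = 0xE8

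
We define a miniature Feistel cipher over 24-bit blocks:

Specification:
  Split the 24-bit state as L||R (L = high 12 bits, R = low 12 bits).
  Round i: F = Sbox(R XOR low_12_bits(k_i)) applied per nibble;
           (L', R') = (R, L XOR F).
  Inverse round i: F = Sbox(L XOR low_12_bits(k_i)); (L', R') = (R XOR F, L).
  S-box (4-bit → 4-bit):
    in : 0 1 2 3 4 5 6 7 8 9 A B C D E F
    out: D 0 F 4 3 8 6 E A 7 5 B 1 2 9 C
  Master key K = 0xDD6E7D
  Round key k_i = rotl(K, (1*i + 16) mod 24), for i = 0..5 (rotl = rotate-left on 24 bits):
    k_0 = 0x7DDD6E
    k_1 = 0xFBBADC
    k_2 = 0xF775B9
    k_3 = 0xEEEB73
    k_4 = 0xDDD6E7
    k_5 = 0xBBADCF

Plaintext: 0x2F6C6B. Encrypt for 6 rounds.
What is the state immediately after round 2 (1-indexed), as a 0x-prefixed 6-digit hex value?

s_0 = plaintext = 0x2F6C6B
s_1 = Round(s_0, k_0) = 0xC6B22E
s_2 = Round(s_1, k_1) = 0x22E6A4
s_3 = Round(s_2, k_2) = 0x6A462C
s_4 = Round(s_3, k_3) = 0x62C428
s_5 = Round(s_4, k_4) = 0x428930
s_6 = Round(s_5, k_5) = 0x9307E4

0x22E6A4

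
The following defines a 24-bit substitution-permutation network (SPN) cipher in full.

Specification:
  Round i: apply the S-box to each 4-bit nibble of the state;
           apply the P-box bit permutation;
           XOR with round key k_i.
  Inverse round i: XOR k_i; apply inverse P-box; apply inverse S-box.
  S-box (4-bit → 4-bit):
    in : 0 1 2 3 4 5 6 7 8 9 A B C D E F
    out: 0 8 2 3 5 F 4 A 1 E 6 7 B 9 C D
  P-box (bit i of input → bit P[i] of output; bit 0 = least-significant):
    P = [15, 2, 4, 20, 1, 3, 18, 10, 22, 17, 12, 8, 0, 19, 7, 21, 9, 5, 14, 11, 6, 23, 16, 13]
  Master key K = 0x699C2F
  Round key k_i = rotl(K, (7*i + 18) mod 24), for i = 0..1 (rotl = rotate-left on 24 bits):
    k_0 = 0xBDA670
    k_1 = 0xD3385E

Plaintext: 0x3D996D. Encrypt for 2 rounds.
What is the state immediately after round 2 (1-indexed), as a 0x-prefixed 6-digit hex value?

0x9F3B75

s_0 = plaintext = 0x3D996D
s_1 = Round(s_0, k_0) = 0x033DB0
s_2 = Round(s_1, k_1) = 0x9F3B75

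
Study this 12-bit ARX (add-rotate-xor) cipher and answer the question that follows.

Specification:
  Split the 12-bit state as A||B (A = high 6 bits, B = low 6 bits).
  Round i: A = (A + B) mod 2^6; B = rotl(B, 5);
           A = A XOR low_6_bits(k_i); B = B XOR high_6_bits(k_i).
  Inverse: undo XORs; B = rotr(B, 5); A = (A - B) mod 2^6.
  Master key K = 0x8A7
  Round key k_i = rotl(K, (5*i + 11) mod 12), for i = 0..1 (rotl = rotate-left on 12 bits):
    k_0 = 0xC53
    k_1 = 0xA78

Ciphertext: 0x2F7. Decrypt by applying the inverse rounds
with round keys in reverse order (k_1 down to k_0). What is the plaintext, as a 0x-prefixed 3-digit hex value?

s_0 = ciphertext = 0x2F7
s_1 = InvRound(s_0, k_1) = 0xDFC
s_2 = InvRound(s_1, k_0) = 0x29A

0x29A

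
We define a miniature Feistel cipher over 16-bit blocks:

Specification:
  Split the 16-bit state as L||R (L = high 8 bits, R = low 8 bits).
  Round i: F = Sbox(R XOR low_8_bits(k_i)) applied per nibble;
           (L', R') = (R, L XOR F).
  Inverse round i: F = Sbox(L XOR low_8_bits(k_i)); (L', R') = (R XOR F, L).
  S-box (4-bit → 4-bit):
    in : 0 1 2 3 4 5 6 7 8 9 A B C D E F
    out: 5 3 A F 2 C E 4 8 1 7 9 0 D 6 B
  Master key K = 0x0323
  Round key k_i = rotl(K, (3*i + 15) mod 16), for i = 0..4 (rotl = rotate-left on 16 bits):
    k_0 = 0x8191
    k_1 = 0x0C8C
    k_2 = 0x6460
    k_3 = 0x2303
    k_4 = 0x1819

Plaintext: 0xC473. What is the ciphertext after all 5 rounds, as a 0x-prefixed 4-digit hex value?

0x29CA

s_0 = plaintext = 0xC473
s_1 = Round(s_0, k_0) = 0x73AE
s_2 = Round(s_1, k_1) = 0xAED9
s_3 = Round(s_2, k_2) = 0xD93F
s_4 = Round(s_3, k_3) = 0x3F29
s_5 = Round(s_4, k_4) = 0x29CA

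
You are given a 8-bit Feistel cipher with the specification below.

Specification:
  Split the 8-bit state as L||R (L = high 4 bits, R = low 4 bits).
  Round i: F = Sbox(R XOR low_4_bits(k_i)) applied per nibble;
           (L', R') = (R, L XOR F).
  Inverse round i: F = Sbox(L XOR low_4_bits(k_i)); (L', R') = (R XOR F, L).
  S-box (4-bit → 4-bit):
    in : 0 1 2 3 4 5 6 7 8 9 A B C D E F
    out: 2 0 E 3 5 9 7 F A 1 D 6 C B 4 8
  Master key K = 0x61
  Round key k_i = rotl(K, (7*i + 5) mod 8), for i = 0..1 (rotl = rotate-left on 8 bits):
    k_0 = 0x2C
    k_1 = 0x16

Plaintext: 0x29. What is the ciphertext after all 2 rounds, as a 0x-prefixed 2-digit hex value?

0xB2

s_0 = plaintext = 0x29
s_1 = Round(s_0, k_0) = 0x9B
s_2 = Round(s_1, k_1) = 0xB2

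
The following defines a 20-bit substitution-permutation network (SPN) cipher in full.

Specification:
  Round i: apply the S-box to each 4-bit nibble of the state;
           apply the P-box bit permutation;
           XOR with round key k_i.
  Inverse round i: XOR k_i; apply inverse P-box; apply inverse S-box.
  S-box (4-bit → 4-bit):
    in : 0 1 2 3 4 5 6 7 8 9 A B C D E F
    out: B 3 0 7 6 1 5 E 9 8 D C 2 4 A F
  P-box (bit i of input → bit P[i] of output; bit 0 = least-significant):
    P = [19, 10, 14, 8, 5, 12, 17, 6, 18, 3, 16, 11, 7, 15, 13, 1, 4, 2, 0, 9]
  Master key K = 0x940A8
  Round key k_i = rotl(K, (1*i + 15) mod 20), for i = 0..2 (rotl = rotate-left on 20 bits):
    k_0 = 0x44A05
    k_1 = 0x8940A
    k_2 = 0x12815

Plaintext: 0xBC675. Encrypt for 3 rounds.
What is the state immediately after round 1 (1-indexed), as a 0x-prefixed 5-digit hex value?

s_0 = plaintext = 0xBC675
s_1 = Round(s_0, k_0) = 0xBD844
s_2 = Round(s_1, k_1) = 0xEEA0B
s_3 = Round(s_2, k_2) = 0x4F373

0xBD844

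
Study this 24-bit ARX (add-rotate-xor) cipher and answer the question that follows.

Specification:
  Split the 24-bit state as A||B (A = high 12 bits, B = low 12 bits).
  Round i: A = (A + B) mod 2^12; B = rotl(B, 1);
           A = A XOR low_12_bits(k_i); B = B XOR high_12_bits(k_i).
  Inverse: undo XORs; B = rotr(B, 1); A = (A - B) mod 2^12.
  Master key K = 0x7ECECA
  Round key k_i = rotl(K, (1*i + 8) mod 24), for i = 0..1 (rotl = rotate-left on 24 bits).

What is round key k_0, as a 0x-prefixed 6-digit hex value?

0xCECA7E

K = 0x7ECECA
k_0 = rotl(K, (1*0+8) mod 24) = rotl(K, 8) = 0xCECA7E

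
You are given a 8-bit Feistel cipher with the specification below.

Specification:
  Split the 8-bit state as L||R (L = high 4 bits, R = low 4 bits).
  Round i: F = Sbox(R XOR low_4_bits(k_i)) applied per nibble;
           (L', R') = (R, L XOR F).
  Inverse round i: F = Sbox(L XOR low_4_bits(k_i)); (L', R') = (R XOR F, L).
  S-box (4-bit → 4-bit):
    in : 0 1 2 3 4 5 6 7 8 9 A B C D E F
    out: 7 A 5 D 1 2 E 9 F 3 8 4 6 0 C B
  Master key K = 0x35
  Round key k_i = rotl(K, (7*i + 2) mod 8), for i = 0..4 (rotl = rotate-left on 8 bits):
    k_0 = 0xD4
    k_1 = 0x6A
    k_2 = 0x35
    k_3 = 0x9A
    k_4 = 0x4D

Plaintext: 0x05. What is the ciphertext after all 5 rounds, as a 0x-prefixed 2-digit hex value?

s_0 = plaintext = 0x05
s_1 = Round(s_0, k_0) = 0x5A
s_2 = Round(s_1, k_1) = 0xA2
s_3 = Round(s_2, k_2) = 0x23
s_4 = Round(s_3, k_3) = 0x31
s_5 = Round(s_4, k_4) = 0x15

0x15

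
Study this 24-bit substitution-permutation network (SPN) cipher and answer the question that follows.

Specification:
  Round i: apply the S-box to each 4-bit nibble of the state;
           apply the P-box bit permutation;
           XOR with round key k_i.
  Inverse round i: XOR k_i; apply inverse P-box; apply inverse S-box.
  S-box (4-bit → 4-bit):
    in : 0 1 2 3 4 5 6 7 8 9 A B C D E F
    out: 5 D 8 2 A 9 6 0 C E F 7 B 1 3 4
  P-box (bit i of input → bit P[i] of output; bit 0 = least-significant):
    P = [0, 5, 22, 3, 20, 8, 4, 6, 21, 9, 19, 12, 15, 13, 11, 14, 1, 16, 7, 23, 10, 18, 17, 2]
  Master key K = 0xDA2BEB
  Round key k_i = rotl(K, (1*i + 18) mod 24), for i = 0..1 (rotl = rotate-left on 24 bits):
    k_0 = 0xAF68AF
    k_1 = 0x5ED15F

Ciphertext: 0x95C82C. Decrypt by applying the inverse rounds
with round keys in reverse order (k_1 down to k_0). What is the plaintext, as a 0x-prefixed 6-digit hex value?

0x83D206

s_0 = ciphertext = 0x95C82C
s_1 = InvRound(s_0, k_1) = 0xFCF89B
s_2 = InvRound(s_1, k_0) = 0x83D206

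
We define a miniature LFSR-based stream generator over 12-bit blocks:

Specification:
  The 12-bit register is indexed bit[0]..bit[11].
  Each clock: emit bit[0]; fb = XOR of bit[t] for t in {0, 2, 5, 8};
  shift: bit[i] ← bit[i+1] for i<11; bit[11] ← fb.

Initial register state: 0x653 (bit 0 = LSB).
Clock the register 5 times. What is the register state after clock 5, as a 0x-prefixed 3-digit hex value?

0x1B2

reg_0 = 0x653
clock 1: out=1, reg = 0xB29
clock 2: out=1, reg = 0xD94
clock 3: out=0, reg = 0x6CA
clock 4: out=0, reg = 0x365
clock 5: out=1, reg = 0x1B2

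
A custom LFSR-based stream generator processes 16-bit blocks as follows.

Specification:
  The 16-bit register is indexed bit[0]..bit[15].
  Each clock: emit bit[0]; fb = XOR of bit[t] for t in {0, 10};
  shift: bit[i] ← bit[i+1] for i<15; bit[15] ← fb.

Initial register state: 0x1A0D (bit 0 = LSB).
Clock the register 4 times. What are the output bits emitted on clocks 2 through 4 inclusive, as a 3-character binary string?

011

reg_0 = 0x1A0D
clock 1: out=1, reg = 0x8D06
clock 2: out=0, reg = 0xC683
clock 3: out=1, reg = 0x6341
clock 4: out=1, reg = 0xB1A0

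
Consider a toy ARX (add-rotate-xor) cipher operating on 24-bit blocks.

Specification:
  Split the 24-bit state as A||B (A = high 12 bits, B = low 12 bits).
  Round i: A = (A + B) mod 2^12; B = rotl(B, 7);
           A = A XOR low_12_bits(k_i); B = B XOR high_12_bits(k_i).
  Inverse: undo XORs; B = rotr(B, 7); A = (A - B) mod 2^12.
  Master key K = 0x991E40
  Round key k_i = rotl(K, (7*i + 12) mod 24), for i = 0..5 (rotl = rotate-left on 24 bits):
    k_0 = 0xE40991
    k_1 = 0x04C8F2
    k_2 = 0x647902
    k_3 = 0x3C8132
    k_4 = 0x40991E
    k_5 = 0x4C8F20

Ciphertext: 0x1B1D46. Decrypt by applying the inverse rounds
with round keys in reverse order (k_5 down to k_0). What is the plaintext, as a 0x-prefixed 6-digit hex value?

0x2A09BC

s_0 = ciphertext = 0x1B1D46
s_1 = InvRound(s_0, k_5) = 0xCBE1D3
s_2 = InvRound(s_1, k_4) = 0xA55B4B
s_3 = InvRound(s_2, k_3) = 0xAF6071
s_4 = InvRound(s_3, k_2) = 0xD286CC
s_5 = InvRound(s_4, k_1) = 0x5CD00D
s_6 = InvRound(s_5, k_0) = 0x2A09BC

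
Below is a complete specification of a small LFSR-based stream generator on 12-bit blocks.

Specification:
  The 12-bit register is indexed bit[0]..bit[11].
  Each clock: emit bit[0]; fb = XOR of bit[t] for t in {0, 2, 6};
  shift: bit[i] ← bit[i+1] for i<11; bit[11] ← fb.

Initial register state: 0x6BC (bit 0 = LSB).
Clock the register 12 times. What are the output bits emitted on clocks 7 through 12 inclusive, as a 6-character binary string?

010110

reg_0 = 0x6BC
clock 1: out=0, reg = 0xB5E
clock 2: out=0, reg = 0x5AF
clock 3: out=1, reg = 0x2D7
clock 4: out=1, reg = 0x96B
clock 5: out=1, reg = 0x4B5
clock 6: out=1, reg = 0x25A
clock 7: out=0, reg = 0x92D
clock 8: out=1, reg = 0x496
clock 9: out=0, reg = 0xA4B
clock 10: out=1, reg = 0x525
clock 11: out=1, reg = 0x292
clock 12: out=0, reg = 0x149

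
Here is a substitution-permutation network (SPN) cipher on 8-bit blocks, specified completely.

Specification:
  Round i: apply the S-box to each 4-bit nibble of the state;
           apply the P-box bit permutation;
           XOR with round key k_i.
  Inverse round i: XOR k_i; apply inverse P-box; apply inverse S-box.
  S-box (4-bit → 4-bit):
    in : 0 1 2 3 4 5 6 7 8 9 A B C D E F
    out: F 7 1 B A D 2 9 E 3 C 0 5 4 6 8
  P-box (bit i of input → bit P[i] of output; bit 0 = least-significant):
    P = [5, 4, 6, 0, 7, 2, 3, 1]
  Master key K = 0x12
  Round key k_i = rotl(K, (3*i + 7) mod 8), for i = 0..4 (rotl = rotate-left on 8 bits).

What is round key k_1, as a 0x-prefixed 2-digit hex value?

K = 0x12
k_0 = rotl(K, (3*0+7) mod 8) = rotl(K, 7) = 0x09
k_1 = rotl(K, (3*1+7) mod 8) = rotl(K, 2) = 0x48

0x48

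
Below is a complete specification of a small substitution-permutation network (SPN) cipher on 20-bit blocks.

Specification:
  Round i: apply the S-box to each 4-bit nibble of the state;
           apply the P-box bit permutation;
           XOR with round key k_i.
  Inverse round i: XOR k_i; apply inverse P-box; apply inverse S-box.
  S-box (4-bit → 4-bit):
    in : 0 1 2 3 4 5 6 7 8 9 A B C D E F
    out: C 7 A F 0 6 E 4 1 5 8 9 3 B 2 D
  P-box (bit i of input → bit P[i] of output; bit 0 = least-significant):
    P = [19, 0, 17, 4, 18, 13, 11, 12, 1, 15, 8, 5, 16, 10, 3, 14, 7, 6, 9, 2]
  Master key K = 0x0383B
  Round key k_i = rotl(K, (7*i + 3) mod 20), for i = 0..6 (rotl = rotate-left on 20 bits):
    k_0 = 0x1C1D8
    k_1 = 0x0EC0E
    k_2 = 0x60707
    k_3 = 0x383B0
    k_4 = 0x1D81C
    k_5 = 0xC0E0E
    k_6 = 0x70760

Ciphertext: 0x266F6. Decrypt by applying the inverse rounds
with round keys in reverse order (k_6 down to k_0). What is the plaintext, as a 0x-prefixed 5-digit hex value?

s_0 = ciphertext = 0x266F6
s_1 = InvRound(s_0, k_6) = 0xBB9CA
s_2 = InvRound(s_1, k_5) = 0x3C5D7
s_3 = InvRound(s_2, k_4) = 0xC5905
s_4 = InvRound(s_3, k_3) = 0xFB2F3
s_5 = InvRound(s_4, k_2) = 0xDC62B
s_6 = InvRound(s_5, k_1) = 0x08A1C
s_7 = InvRound(s_6, k_0) = 0x3B774

0x3B774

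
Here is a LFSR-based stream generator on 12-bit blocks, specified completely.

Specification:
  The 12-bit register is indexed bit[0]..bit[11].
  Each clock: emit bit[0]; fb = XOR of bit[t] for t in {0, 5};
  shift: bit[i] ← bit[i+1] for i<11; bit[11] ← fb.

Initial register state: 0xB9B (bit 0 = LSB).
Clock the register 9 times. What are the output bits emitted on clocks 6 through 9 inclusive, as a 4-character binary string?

reg_0 = 0xB9B
clock 1: out=1, reg = 0xDCD
clock 2: out=1, reg = 0xEE6
clock 3: out=0, reg = 0xF73
clock 4: out=1, reg = 0x7B9
clock 5: out=1, reg = 0x3DC
clock 6: out=0, reg = 0x1EE
clock 7: out=0, reg = 0x8F7
clock 8: out=1, reg = 0x47B
clock 9: out=1, reg = 0x23D

0011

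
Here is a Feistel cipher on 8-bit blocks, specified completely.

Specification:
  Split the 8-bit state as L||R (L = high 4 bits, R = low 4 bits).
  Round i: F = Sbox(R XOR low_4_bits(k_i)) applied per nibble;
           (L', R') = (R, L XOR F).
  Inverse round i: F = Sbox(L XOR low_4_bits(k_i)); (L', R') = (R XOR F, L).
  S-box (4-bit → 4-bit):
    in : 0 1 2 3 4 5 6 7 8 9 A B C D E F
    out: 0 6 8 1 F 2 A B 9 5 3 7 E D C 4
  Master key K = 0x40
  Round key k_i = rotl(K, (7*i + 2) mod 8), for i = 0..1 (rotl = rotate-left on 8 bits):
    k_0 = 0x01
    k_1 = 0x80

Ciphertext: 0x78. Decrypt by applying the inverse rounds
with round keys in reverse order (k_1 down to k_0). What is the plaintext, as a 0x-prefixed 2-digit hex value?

0xF3

s_0 = ciphertext = 0x78
s_1 = InvRound(s_0, k_1) = 0x37
s_2 = InvRound(s_1, k_0) = 0xF3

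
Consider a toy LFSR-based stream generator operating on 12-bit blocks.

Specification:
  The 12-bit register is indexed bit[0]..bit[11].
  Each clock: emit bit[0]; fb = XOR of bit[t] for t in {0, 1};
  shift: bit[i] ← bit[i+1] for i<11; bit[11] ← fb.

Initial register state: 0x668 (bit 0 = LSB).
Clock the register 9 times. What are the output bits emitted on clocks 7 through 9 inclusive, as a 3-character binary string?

100

reg_0 = 0x668
clock 1: out=0, reg = 0x334
clock 2: out=0, reg = 0x19A
clock 3: out=0, reg = 0x8CD
clock 4: out=1, reg = 0xC66
clock 5: out=0, reg = 0xE33
clock 6: out=1, reg = 0x719
clock 7: out=1, reg = 0xB8C
clock 8: out=0, reg = 0x5C6
clock 9: out=0, reg = 0xAE3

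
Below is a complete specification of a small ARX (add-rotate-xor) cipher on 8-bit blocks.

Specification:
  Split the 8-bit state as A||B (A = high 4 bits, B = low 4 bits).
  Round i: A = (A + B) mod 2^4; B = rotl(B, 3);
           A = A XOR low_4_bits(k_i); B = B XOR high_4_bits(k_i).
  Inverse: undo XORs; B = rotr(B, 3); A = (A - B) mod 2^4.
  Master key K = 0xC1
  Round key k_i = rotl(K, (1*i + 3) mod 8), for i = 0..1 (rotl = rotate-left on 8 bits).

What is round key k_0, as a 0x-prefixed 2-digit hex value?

K = 0xC1
k_0 = rotl(K, (1*0+3) mod 8) = rotl(K, 3) = 0x0E

0x0E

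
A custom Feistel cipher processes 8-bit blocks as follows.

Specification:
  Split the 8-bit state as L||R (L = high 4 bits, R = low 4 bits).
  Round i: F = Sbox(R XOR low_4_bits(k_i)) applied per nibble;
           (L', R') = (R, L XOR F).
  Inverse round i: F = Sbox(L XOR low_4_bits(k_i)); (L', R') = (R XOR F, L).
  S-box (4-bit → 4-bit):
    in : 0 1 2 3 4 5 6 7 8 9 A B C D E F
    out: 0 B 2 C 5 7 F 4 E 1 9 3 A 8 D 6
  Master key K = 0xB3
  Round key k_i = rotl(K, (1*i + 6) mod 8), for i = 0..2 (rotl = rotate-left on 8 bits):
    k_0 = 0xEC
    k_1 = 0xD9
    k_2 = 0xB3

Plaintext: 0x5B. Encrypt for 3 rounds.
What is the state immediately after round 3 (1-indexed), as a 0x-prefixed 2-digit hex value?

0x5E

s_0 = plaintext = 0x5B
s_1 = Round(s_0, k_0) = 0xB1
s_2 = Round(s_1, k_1) = 0x15
s_3 = Round(s_2, k_2) = 0x5E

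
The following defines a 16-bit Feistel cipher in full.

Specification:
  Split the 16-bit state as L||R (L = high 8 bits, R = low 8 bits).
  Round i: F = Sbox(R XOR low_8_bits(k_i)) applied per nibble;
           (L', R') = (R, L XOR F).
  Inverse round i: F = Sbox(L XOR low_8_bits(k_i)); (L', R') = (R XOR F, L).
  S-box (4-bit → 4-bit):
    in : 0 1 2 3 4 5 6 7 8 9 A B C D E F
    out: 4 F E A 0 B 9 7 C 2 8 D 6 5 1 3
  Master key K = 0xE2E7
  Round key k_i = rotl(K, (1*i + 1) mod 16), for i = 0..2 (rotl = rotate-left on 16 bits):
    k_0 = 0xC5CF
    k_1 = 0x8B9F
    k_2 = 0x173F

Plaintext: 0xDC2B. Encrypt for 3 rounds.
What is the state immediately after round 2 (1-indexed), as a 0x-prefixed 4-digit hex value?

0xCC91

s_0 = plaintext = 0xDC2B
s_1 = Round(s_0, k_0) = 0x2BCC
s_2 = Round(s_1, k_1) = 0xCC91
s_3 = Round(s_2, k_2) = 0x914D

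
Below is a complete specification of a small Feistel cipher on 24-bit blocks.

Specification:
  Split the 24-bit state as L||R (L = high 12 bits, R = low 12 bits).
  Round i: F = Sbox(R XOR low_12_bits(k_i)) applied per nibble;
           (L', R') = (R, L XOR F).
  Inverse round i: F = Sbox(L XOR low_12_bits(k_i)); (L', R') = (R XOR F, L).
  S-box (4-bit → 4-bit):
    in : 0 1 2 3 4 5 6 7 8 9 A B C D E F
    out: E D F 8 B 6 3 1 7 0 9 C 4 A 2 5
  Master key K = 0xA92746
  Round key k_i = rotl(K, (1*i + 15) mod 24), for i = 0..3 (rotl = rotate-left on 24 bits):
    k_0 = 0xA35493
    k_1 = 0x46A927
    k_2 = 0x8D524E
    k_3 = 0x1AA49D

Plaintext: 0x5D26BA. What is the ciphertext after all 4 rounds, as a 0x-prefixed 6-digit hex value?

s_0 = plaintext = 0x5D26BA
s_1 = Round(s_0, k_0) = 0x6BAA22
s_2 = Round(s_1, k_1) = 0xA22E5C
s_3 = Round(s_2, k_2) = 0xE5CEFD
s_4 = Round(s_3, k_3) = 0xEFD762

0xEFD762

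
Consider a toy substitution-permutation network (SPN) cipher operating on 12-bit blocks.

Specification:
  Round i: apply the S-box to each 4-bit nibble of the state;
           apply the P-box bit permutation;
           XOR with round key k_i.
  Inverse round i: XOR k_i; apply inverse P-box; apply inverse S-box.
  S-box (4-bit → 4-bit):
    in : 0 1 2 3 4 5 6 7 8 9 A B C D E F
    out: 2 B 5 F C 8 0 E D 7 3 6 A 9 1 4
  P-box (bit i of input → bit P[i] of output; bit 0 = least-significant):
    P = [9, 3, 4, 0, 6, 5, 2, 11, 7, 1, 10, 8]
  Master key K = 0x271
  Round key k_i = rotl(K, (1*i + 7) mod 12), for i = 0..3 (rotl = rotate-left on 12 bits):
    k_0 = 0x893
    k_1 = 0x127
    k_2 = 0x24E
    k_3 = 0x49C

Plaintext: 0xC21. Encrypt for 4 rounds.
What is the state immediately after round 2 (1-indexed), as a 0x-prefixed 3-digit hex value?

s_0 = plaintext = 0xC21
s_1 = Round(s_0, k_0) = 0xBDC
s_2 = Round(s_1, k_1) = 0xD6C
s_3 = Round(s_2, k_2) = 0x3C7
s_4 = Round(s_3, k_3) = 0x927

0xD6C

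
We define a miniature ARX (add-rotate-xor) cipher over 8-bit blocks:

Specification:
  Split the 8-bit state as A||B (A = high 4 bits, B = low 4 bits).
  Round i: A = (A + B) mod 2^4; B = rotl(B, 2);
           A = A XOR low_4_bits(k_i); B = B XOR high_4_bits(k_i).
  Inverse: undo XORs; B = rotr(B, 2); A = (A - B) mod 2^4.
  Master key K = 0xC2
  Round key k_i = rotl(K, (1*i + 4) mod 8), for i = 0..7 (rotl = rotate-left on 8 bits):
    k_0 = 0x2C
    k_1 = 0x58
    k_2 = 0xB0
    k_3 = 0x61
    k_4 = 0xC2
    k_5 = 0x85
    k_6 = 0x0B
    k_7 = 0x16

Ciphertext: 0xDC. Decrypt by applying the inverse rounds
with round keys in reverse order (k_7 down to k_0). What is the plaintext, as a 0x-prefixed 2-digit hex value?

s_0 = ciphertext = 0xDC
s_1 = InvRound(s_0, k_7) = 0x47
s_2 = InvRound(s_1, k_6) = 0x2D
s_3 = InvRound(s_2, k_5) = 0x25
s_4 = InvRound(s_3, k_4) = 0xA6
s_5 = InvRound(s_4, k_3) = 0xB0
s_6 = InvRound(s_5, k_2) = 0xDE
s_7 = InvRound(s_6, k_1) = 0x7E
s_8 = InvRound(s_7, k_0) = 0x83

0x83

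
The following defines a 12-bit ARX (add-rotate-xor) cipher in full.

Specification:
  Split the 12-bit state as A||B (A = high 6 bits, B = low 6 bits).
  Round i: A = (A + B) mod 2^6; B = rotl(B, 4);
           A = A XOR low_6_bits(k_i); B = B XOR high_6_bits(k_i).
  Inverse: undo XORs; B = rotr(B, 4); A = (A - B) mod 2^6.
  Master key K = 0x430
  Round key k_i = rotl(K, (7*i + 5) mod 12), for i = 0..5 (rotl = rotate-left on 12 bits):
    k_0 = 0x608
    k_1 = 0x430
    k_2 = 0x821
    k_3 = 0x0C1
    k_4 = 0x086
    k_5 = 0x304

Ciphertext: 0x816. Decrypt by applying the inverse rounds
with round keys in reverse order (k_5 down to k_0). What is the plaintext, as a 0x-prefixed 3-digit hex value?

0xC73

s_0 = ciphertext = 0x816
s_1 = InvRound(s_0, k_5) = 0xEE9
s_2 = InvRound(s_1, k_4) = 0x3EE
s_3 = InvRound(s_2, k_3) = 0x636
s_4 = InvRound(s_3, k_2) = 0x819
s_5 = InvRound(s_4, k_1) = 0xB24
s_6 = InvRound(s_5, k_0) = 0xC73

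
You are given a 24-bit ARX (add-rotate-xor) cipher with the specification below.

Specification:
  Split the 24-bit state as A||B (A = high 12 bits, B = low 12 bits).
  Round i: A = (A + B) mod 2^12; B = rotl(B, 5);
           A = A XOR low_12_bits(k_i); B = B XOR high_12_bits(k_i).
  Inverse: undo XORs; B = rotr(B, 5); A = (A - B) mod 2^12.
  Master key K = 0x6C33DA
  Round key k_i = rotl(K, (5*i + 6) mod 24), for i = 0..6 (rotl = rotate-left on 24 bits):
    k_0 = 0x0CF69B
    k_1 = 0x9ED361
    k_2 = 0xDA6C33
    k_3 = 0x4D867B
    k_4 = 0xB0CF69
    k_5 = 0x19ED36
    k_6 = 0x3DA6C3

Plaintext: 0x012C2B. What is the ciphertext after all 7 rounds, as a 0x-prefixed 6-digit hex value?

0x965CCF

s_0 = plaintext = 0x012C2B
s_1 = Round(s_0, k_0) = 0xAA65B7
s_2 = Round(s_1, k_1) = 0x33CF06
s_3 = Round(s_2, k_2) = 0xE71D78
s_4 = Round(s_3, k_3) = 0xD92BC2
s_5 = Round(s_4, k_4) = 0x63D35B
s_6 = Round(s_5, k_5) = 0x4AEAF8
s_7 = Round(s_6, k_6) = 0x965CCF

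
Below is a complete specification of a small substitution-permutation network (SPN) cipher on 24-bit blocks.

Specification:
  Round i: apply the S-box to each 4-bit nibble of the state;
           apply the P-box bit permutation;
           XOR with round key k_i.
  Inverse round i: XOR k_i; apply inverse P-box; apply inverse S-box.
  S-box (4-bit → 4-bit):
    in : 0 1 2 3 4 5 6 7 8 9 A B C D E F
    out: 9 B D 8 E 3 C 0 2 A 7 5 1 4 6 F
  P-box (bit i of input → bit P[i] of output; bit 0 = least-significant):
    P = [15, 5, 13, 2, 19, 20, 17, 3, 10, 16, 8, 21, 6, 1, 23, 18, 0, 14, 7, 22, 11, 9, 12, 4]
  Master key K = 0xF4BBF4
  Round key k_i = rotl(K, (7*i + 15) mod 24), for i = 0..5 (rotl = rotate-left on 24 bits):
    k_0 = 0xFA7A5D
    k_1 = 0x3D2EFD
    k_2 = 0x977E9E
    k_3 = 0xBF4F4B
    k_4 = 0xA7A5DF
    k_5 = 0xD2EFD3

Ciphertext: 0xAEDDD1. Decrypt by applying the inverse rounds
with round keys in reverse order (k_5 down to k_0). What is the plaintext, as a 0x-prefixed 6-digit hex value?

0x207521

s_0 = ciphertext = 0xAEDDD1
s_1 = InvRound(s_0, k_5) = 0xE3935D
s_2 = InvRound(s_1, k_4) = 0xE69C7D
s_3 = InvRound(s_2, k_3) = 0x498E51
s_4 = InvRound(s_3, k_2) = 0xDFF7F2
s_5 = InvRound(s_4, k_1) = 0xB1E660
s_6 = InvRound(s_5, k_0) = 0x207521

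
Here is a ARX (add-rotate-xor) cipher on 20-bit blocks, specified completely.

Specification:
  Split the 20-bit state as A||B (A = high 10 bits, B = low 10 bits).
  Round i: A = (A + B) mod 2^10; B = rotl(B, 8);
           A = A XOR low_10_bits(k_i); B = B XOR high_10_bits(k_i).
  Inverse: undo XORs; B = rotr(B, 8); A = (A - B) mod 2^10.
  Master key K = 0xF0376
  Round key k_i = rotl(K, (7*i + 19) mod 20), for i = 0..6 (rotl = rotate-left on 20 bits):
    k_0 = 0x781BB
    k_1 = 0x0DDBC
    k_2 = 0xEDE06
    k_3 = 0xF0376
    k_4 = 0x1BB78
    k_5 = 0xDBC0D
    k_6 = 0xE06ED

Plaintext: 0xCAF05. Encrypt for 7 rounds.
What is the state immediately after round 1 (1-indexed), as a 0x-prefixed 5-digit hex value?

0xE2C21

s_0 = plaintext = 0xCAF05
s_1 = Round(s_0, k_0) = 0xE2C21
s_2 = Round(s_1, k_1) = 0x8413F
s_3 = Round(s_2, k_2) = 0x524F8
s_4 = Round(s_3, k_3) = 0x4DFFE
s_5 = Round(s_4, k_4) = 0x93691
s_6 = Round(s_5, k_5) = 0x34ECB
s_7 = Round(s_6, k_6) = 0x5CC33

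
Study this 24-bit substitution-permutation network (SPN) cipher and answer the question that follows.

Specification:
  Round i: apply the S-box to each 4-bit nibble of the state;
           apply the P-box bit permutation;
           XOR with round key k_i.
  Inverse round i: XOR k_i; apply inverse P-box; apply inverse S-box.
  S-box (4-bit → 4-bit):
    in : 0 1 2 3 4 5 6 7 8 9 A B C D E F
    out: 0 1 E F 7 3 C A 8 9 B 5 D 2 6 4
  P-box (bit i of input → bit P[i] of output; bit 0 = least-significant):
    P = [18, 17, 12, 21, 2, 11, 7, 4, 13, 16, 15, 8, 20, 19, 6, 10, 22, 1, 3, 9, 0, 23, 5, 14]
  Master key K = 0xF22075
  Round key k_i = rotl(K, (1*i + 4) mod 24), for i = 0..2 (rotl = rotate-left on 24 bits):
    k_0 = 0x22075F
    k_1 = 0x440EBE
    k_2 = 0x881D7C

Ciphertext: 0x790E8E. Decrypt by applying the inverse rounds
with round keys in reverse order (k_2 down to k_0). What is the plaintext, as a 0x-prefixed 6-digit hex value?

0x2C43A9

s_0 = ciphertext = 0x790E8E
s_1 = InvRound(s_0, k_2) = 0xEAB766
s_2 = InvRound(s_1, k_1) = 0xDFEC23
s_3 = InvRound(s_2, k_0) = 0x2C43A9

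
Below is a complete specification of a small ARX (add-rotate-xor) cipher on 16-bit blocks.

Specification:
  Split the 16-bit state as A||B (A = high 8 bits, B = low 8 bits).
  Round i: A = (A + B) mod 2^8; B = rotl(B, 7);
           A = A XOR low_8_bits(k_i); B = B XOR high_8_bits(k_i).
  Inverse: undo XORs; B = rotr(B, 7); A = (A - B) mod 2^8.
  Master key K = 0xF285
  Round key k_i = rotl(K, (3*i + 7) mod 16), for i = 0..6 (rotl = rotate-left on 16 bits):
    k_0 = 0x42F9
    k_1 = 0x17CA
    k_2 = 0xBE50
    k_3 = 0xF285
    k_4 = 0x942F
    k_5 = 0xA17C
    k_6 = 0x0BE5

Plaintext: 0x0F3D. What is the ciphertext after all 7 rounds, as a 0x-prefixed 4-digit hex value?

s_0 = plaintext = 0x0F3D
s_1 = Round(s_0, k_0) = 0xB5DC
s_2 = Round(s_1, k_1) = 0x5B79
s_3 = Round(s_2, k_2) = 0x8402
s_4 = Round(s_3, k_3) = 0x03F3
s_5 = Round(s_4, k_4) = 0xD96D
s_6 = Round(s_5, k_5) = 0x3A17
s_7 = Round(s_6, k_6) = 0xB480

0xB480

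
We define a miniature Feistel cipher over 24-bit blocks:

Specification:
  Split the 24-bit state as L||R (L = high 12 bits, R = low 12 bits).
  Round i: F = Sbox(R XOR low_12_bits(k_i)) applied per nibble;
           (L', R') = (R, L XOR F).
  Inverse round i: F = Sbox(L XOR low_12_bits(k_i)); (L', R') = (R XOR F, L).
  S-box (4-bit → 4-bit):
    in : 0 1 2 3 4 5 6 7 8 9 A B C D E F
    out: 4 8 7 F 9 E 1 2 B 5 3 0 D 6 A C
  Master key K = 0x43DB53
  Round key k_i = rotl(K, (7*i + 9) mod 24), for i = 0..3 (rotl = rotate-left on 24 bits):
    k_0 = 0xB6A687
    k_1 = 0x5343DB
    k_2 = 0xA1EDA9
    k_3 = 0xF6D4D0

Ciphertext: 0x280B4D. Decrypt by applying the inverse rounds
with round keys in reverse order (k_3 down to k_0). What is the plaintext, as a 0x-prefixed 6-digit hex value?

s_0 = ciphertext = 0x280B4D
s_1 = InvRound(s_0, k_3) = 0xAA9280
s_2 = InvRound(s_1, k_2) = 0x0C4AA9
s_3 = InvRound(s_2, k_1) = 0x5250C4
s_4 = InvRound(s_3, k_0) = 0xFF3525

0xFF3525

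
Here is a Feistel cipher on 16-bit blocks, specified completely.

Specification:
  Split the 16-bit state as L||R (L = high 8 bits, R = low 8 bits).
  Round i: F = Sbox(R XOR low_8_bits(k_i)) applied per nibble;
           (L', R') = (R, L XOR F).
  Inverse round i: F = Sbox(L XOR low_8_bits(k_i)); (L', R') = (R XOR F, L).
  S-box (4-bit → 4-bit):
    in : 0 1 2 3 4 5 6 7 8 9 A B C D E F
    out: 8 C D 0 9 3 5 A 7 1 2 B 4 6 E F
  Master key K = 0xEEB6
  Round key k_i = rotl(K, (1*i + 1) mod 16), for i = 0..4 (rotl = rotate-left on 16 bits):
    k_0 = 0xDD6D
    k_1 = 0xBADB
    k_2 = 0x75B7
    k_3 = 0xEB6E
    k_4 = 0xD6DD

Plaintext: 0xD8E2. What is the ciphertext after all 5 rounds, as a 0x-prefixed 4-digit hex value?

s_0 = plaintext = 0xD8E2
s_1 = Round(s_0, k_0) = 0xE2A7
s_2 = Round(s_1, k_1) = 0xA746
s_3 = Round(s_2, k_2) = 0x465B
s_4 = Round(s_3, k_3) = 0x5B45
s_5 = Round(s_4, k_4) = 0x454C

0x454C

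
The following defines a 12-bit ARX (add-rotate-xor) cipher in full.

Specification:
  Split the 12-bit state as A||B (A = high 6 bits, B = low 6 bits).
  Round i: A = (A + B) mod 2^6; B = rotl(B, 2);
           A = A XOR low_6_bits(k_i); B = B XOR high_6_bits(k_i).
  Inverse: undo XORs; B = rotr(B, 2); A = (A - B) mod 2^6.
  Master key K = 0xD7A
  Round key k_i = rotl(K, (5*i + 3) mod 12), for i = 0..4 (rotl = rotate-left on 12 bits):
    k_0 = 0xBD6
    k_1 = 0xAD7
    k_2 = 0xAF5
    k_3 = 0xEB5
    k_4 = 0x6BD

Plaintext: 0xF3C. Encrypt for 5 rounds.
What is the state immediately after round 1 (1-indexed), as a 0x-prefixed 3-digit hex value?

0xB9C

s_0 = plaintext = 0xF3C
s_1 = Round(s_0, k_0) = 0xB9C
s_2 = Round(s_1, k_1) = 0x75A
s_3 = Round(s_2, k_2) = 0x082
s_4 = Round(s_3, k_3) = 0xC72
s_5 = Round(s_4, k_4) = 0x791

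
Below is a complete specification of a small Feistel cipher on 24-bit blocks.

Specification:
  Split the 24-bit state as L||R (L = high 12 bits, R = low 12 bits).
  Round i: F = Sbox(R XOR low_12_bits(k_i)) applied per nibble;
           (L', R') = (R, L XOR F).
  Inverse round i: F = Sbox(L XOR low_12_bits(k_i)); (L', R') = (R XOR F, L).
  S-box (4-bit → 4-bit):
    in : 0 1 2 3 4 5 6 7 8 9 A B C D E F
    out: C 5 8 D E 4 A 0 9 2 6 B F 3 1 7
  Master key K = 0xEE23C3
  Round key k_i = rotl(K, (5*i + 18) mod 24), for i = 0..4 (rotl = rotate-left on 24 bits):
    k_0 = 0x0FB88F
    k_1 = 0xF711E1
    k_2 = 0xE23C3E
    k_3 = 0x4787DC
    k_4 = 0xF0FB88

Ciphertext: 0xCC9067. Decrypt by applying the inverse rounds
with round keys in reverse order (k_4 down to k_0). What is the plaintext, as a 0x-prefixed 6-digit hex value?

0xCECFBA

s_0 = ciphertext = 0xCC9067
s_1 = InvRound(s_0, k_4) = 0x082CC9
s_2 = InvRound(s_1, k_3) = 0xC88082
s_3 = InvRound(s_2, k_2) = 0xC38C88
s_4 = InvRound(s_3, k_1) = 0xFBAC38
s_5 = InvRound(s_4, k_0) = 0xCECFBA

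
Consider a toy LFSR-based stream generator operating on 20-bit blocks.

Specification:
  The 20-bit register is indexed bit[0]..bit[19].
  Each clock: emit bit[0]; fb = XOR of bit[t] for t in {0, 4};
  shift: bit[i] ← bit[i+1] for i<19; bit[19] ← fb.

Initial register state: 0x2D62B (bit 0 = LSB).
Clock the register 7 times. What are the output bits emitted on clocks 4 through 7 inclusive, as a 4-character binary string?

1010

reg_0 = 0x2D62B
clock 1: out=1, reg = 0x96B15
clock 2: out=1, reg = 0x4B58A
clock 3: out=0, reg = 0x25AC5
clock 4: out=1, reg = 0x92D62
clock 5: out=0, reg = 0x496B1
clock 6: out=1, reg = 0x24B58
clock 7: out=0, reg = 0x925AC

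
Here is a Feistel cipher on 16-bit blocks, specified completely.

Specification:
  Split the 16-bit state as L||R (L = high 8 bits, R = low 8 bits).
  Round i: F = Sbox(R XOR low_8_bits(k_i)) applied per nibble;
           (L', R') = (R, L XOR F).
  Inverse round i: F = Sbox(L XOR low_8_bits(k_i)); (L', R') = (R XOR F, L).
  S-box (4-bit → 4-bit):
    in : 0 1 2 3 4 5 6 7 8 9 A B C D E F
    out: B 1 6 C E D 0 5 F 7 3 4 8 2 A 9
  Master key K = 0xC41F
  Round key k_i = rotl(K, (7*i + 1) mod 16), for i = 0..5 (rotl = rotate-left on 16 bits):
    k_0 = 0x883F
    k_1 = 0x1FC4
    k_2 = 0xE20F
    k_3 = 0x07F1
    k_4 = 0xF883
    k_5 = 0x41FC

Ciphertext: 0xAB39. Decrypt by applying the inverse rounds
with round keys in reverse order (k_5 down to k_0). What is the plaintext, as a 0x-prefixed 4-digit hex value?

s_0 = ciphertext = 0xAB39
s_1 = InvRound(s_0, k_5) = 0xECAB
s_2 = InvRound(s_1, k_4) = 0xA2EC
s_3 = InvRound(s_2, k_3) = 0x30A2
s_4 = InvRound(s_3, k_2) = 0x6B30
s_5 = InvRound(s_4, k_1) = 0x096B
s_6 = InvRound(s_5, k_0) = 0xAB09

0xAB09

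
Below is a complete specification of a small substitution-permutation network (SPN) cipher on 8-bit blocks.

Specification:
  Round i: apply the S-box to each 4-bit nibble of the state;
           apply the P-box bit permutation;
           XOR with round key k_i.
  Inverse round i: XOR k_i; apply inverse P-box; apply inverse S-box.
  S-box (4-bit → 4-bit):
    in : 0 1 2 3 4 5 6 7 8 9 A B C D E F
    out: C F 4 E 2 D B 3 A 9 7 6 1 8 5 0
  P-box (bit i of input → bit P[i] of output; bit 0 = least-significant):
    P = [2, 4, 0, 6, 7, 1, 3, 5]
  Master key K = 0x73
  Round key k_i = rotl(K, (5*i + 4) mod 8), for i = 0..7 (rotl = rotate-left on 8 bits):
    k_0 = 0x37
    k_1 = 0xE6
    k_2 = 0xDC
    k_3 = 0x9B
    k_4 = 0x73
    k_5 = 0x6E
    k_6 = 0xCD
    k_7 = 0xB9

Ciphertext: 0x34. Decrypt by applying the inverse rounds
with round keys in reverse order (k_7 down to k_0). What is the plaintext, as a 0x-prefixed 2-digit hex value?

s_0 = ciphertext = 0x34
s_1 = InvRound(s_0, k_7) = 0xEE
s_2 = InvRound(s_1, k_6) = 0x82
s_3 = InvRound(s_2, k_5) = 0x59
s_4 = InvRound(s_3, k_4) = 0x3F
s_5 = InvRound(s_4, k_3) = 0x9C
s_6 = InvRound(s_5, k_2) = 0xFD
s_7 = InvRound(s_6, k_1) = 0xBB
s_8 = InvRound(s_7, k_0) = 0xEC

0xEC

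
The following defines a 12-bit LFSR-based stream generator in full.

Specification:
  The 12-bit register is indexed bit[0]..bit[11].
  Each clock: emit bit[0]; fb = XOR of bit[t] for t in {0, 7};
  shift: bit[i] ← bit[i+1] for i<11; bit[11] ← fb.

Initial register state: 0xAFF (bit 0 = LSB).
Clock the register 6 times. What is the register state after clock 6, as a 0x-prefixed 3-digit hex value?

reg_0 = 0xAFF
clock 1: out=1, reg = 0x57F
clock 2: out=1, reg = 0xABF
clock 3: out=1, reg = 0x55F
clock 4: out=1, reg = 0xAAF
clock 5: out=1, reg = 0x557
clock 6: out=1, reg = 0xAAB

0xAAB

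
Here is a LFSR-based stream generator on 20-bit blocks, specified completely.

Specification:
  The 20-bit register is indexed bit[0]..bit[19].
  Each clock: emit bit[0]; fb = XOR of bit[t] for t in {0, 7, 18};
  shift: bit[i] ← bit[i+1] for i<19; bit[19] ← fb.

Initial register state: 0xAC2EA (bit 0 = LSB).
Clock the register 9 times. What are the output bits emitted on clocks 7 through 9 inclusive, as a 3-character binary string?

110

reg_0 = 0xAC2EA
clock 1: out=0, reg = 0xD6175
clock 2: out=1, reg = 0x6B0BA
clock 3: out=0, reg = 0x3585D
clock 4: out=1, reg = 0x9AC2E
clock 5: out=0, reg = 0x4D617
clock 6: out=1, reg = 0x26B0B
clock 7: out=1, reg = 0x93585
clock 8: out=1, reg = 0x49AC2
clock 9: out=0, reg = 0x24D61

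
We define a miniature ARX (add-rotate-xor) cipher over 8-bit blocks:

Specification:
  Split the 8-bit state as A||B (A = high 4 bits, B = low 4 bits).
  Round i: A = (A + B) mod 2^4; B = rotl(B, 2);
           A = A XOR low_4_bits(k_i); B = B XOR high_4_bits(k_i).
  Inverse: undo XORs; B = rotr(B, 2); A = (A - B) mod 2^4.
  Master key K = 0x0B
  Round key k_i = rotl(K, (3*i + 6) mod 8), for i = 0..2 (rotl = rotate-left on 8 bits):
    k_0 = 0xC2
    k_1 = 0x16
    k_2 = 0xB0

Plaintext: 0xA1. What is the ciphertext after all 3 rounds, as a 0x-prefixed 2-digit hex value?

s_0 = plaintext = 0xA1
s_1 = Round(s_0, k_0) = 0x98
s_2 = Round(s_1, k_1) = 0x73
s_3 = Round(s_2, k_2) = 0xA7

0xA7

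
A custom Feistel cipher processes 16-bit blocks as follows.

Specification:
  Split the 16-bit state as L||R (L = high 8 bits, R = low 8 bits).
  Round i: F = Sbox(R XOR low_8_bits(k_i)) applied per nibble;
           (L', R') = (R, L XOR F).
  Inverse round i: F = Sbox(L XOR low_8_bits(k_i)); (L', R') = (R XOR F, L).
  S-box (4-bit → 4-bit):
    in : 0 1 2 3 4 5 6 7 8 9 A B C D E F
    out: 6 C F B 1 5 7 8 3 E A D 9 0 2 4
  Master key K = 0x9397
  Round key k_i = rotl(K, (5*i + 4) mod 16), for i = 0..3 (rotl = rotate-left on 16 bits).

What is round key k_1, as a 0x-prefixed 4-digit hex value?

K = 0x9397
k_0 = rotl(K, (5*0+4) mod 16) = rotl(K, 4) = 0x3979
k_1 = rotl(K, (5*1+4) mod 16) = rotl(K, 9) = 0x2F27

0x2F27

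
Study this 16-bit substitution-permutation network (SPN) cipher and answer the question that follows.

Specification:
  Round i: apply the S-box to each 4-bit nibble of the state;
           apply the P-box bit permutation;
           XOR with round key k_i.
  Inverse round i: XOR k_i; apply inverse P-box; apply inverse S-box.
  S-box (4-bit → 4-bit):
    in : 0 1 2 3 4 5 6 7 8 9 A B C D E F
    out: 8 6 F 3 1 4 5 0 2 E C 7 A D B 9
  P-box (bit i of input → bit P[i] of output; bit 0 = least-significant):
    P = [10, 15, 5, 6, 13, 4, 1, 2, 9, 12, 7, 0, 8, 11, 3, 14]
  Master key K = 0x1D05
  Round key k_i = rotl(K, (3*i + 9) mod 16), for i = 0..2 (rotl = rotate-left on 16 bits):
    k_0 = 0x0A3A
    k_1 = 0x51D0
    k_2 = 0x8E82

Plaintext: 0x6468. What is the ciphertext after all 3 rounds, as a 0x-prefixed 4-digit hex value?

0x576E

s_0 = plaintext = 0x6468
s_1 = Round(s_0, k_0) = 0xA930
s_2 = Round(s_1, k_1) = 0x2109
s_3 = Round(s_2, k_2) = 0x576E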